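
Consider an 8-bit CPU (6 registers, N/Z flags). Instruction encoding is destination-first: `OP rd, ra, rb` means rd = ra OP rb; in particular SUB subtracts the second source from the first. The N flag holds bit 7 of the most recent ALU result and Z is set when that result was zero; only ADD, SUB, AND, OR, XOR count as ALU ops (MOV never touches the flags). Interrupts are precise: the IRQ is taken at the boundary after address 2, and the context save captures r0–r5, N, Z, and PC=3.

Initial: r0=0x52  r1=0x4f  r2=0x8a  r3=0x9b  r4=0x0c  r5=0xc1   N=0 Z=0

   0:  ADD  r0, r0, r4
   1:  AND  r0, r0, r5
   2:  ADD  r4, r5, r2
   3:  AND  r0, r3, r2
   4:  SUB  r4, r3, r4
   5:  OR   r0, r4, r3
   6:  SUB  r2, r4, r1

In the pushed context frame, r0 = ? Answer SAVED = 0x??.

after  0: r0=0x5e r1=0x4f r2=0x8a r3=0x9b r4=0x0c r5=0xc1  N=0 Z=0
after  1: r0=0x40 r1=0x4f r2=0x8a r3=0x9b r4=0x0c r5=0xc1  N=0 Z=0
after  2: r0=0x40 r1=0x4f r2=0x8a r3=0x9b r4=0x4b r5=0xc1  N=0 Z=0
-- IRQ taken; context saved, return-PC = 3 --

SAVED = 0x40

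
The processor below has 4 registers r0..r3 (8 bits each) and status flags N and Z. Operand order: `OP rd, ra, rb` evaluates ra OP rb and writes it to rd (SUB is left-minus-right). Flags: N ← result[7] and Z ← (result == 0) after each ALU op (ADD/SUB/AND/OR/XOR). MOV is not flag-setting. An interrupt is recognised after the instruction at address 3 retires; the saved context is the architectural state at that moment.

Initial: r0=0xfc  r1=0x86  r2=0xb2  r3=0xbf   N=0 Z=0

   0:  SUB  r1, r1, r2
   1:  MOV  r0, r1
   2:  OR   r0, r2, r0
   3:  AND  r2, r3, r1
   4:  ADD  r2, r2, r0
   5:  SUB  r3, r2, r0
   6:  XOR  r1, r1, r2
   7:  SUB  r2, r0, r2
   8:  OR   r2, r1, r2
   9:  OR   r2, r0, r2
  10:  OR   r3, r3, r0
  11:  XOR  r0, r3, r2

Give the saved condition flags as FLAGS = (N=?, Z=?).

after  0: r0=0xfc r1=0xd4 r2=0xb2 r3=0xbf  N=1 Z=0
after  1: r0=0xd4 r1=0xd4 r2=0xb2 r3=0xbf  N=1 Z=0
after  2: r0=0xf6 r1=0xd4 r2=0xb2 r3=0xbf  N=1 Z=0
after  3: r0=0xf6 r1=0xd4 r2=0x94 r3=0xbf  N=1 Z=0
-- IRQ taken; context saved, return-PC = 4 --

FLAGS = (N=1, Z=0)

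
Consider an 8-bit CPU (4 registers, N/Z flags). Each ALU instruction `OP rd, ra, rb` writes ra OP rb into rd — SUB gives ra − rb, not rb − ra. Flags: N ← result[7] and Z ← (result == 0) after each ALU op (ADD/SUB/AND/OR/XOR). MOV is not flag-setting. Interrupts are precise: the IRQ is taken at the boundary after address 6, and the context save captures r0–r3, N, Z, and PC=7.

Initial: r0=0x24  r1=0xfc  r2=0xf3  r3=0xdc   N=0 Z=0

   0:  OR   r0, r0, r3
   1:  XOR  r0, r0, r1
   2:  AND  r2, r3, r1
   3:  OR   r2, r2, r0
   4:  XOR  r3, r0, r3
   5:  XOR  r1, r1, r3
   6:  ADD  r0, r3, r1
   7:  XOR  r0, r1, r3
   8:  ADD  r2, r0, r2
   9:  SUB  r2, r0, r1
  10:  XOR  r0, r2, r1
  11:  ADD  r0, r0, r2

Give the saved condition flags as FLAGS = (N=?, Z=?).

after  0: r0=0xfc r1=0xfc r2=0xf3 r3=0xdc  N=1 Z=0
after  1: r0=0x00 r1=0xfc r2=0xf3 r3=0xdc  N=0 Z=1
after  2: r0=0x00 r1=0xfc r2=0xdc r3=0xdc  N=1 Z=0
after  3: r0=0x00 r1=0xfc r2=0xdc r3=0xdc  N=1 Z=0
after  4: r0=0x00 r1=0xfc r2=0xdc r3=0xdc  N=1 Z=0
after  5: r0=0x00 r1=0x20 r2=0xdc r3=0xdc  N=0 Z=0
after  6: r0=0xfc r1=0x20 r2=0xdc r3=0xdc  N=1 Z=0
-- IRQ taken; context saved, return-PC = 7 --

FLAGS = (N=1, Z=0)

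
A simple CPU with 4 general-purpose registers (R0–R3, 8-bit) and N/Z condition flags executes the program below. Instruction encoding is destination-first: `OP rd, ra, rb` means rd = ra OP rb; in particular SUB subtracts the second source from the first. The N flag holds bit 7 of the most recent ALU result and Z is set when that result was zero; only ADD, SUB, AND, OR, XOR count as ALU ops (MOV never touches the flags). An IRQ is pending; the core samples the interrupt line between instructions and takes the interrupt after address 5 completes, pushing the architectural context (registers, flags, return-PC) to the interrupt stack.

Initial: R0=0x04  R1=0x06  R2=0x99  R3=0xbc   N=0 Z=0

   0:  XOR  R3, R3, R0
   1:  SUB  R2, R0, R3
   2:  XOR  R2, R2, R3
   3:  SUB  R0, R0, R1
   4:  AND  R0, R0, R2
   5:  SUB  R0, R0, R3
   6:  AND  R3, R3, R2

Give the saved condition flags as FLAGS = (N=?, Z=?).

after  0: R0=0x04 R1=0x06 R2=0x99 R3=0xb8  N=1 Z=0
after  1: R0=0x04 R1=0x06 R2=0x4c R3=0xb8  N=0 Z=0
after  2: R0=0x04 R1=0x06 R2=0xf4 R3=0xb8  N=1 Z=0
after  3: R0=0xfe R1=0x06 R2=0xf4 R3=0xb8  N=1 Z=0
after  4: R0=0xf4 R1=0x06 R2=0xf4 R3=0xb8  N=1 Z=0
after  5: R0=0x3c R1=0x06 R2=0xf4 R3=0xb8  N=0 Z=0
-- IRQ taken; context saved, return-PC = 6 --

FLAGS = (N=0, Z=0)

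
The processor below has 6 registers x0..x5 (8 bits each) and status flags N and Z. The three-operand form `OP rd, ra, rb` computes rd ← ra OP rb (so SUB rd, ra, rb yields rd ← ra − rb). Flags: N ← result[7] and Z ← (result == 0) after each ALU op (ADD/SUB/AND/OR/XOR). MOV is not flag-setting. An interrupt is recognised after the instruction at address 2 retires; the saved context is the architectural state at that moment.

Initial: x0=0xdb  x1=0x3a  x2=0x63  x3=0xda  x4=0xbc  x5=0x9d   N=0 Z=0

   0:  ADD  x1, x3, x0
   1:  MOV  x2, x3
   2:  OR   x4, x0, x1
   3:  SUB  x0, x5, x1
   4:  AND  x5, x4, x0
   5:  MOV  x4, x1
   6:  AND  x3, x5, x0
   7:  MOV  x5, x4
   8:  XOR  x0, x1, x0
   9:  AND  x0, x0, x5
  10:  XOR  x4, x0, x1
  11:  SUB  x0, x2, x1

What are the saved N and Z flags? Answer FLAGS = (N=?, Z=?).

FLAGS = (N=1, Z=0)

after  0: x0=0xdb x1=0xb5 x2=0x63 x3=0xda x4=0xbc x5=0x9d  N=1 Z=0
after  1: x0=0xdb x1=0xb5 x2=0xda x3=0xda x4=0xbc x5=0x9d  N=1 Z=0
after  2: x0=0xdb x1=0xb5 x2=0xda x3=0xda x4=0xff x5=0x9d  N=1 Z=0
-- IRQ taken; context saved, return-PC = 3 --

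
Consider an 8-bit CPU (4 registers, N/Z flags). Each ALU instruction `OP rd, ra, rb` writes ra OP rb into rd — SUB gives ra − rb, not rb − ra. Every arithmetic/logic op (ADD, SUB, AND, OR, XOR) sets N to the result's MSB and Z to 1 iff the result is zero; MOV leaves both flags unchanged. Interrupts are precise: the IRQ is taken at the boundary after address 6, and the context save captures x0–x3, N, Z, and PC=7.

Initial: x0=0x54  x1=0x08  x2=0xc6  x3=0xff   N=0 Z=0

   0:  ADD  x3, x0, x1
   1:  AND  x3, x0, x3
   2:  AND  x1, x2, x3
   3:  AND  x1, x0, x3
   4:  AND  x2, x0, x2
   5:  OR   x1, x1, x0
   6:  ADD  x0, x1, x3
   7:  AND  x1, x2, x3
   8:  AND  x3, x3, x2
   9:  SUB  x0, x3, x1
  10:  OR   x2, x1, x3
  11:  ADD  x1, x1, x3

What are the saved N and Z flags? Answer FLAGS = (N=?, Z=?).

after  0: x0=0x54 x1=0x08 x2=0xc6 x3=0x5c  N=0 Z=0
after  1: x0=0x54 x1=0x08 x2=0xc6 x3=0x54  N=0 Z=0
after  2: x0=0x54 x1=0x44 x2=0xc6 x3=0x54  N=0 Z=0
after  3: x0=0x54 x1=0x54 x2=0xc6 x3=0x54  N=0 Z=0
after  4: x0=0x54 x1=0x54 x2=0x44 x3=0x54  N=0 Z=0
after  5: x0=0x54 x1=0x54 x2=0x44 x3=0x54  N=0 Z=0
after  6: x0=0xa8 x1=0x54 x2=0x44 x3=0x54  N=1 Z=0
-- IRQ taken; context saved, return-PC = 7 --

FLAGS = (N=1, Z=0)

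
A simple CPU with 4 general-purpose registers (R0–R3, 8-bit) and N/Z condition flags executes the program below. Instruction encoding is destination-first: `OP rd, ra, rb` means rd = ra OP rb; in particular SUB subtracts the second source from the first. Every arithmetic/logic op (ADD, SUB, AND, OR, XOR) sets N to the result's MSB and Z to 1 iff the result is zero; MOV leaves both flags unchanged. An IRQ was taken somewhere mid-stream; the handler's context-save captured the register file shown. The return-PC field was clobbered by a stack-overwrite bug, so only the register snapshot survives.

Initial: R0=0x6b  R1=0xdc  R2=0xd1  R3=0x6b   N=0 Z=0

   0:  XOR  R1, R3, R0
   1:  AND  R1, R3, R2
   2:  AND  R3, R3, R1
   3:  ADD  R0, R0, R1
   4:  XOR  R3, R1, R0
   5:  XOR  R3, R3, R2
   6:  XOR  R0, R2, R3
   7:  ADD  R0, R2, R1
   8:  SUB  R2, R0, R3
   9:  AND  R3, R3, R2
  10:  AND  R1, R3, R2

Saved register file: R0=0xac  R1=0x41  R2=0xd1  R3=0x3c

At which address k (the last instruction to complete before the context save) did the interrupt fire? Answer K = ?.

after  0: R0=0x6b R1=0x00 R2=0xd1 R3=0x6b  N=0 Z=1
after  1: R0=0x6b R1=0x41 R2=0xd1 R3=0x6b  N=0 Z=0
after  2: R0=0x6b R1=0x41 R2=0xd1 R3=0x41  N=0 Z=0
after  3: R0=0xac R1=0x41 R2=0xd1 R3=0x41  N=1 Z=0
after  4: R0=0xac R1=0x41 R2=0xd1 R3=0xed  N=1 Z=0
after  5: R0=0xac R1=0x41 R2=0xd1 R3=0x3c  N=0 Z=0
-- IRQ taken; context saved, return-PC = 6 --

K = 5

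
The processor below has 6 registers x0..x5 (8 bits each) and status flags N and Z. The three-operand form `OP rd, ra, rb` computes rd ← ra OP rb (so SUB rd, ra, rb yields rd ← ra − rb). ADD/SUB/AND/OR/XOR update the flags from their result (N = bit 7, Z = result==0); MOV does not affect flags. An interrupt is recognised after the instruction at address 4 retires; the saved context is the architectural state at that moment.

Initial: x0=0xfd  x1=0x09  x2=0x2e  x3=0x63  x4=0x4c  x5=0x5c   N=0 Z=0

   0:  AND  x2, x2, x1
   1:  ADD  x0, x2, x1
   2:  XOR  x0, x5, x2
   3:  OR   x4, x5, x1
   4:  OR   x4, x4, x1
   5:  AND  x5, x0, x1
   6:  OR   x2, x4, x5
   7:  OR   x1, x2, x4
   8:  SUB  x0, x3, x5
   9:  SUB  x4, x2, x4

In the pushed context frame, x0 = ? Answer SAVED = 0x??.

SAVED = 0x54

after  0: x0=0xfd x1=0x09 x2=0x08 x3=0x63 x4=0x4c x5=0x5c  N=0 Z=0
after  1: x0=0x11 x1=0x09 x2=0x08 x3=0x63 x4=0x4c x5=0x5c  N=0 Z=0
after  2: x0=0x54 x1=0x09 x2=0x08 x3=0x63 x4=0x4c x5=0x5c  N=0 Z=0
after  3: x0=0x54 x1=0x09 x2=0x08 x3=0x63 x4=0x5d x5=0x5c  N=0 Z=0
after  4: x0=0x54 x1=0x09 x2=0x08 x3=0x63 x4=0x5d x5=0x5c  N=0 Z=0
-- IRQ taken; context saved, return-PC = 5 --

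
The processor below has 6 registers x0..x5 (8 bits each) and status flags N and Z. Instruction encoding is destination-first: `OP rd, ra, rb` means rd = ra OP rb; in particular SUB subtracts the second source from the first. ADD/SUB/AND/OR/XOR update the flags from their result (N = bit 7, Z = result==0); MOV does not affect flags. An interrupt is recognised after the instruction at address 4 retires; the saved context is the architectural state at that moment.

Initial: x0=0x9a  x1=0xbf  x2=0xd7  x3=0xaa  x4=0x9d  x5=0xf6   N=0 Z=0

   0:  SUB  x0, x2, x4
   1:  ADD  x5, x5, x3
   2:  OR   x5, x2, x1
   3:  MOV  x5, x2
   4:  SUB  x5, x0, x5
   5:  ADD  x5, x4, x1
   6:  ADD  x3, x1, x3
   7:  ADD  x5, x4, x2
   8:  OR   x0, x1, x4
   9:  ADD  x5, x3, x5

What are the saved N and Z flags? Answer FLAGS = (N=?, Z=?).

FLAGS = (N=0, Z=0)

after  0: x0=0x3a x1=0xbf x2=0xd7 x3=0xaa x4=0x9d x5=0xf6  N=0 Z=0
after  1: x0=0x3a x1=0xbf x2=0xd7 x3=0xaa x4=0x9d x5=0xa0  N=1 Z=0
after  2: x0=0x3a x1=0xbf x2=0xd7 x3=0xaa x4=0x9d x5=0xff  N=1 Z=0
after  3: x0=0x3a x1=0xbf x2=0xd7 x3=0xaa x4=0x9d x5=0xd7  N=1 Z=0
after  4: x0=0x3a x1=0xbf x2=0xd7 x3=0xaa x4=0x9d x5=0x63  N=0 Z=0
-- IRQ taken; context saved, return-PC = 5 --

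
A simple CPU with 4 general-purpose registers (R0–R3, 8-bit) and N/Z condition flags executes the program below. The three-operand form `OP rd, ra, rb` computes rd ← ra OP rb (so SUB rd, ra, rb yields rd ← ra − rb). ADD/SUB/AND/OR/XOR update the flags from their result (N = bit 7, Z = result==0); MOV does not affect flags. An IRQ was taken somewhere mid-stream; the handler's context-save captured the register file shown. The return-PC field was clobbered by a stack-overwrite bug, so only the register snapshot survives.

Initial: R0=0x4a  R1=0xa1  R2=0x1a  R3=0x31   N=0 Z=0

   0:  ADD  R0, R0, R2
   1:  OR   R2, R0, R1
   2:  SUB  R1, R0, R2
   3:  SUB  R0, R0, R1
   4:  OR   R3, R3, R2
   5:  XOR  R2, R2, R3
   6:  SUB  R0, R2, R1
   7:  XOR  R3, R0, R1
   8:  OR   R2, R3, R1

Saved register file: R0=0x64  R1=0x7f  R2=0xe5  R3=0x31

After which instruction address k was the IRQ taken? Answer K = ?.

K = 2

after  0: R0=0x64 R1=0xa1 R2=0x1a R3=0x31  N=0 Z=0
after  1: R0=0x64 R1=0xa1 R2=0xe5 R3=0x31  N=1 Z=0
after  2: R0=0x64 R1=0x7f R2=0xe5 R3=0x31  N=0 Z=0
-- IRQ taken; context saved, return-PC = 3 --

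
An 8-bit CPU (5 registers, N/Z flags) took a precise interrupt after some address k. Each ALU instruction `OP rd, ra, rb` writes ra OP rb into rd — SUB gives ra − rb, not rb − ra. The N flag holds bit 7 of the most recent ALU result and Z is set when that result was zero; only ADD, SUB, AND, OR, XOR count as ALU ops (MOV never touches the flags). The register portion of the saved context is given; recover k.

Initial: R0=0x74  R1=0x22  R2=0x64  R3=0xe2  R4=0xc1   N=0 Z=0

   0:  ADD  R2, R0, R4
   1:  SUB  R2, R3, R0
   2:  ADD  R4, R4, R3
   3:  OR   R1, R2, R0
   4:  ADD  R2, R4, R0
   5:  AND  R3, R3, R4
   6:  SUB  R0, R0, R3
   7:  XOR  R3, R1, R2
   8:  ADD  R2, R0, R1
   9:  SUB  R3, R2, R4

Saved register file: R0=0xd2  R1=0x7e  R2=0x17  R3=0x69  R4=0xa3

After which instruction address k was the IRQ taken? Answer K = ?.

K = 7

after  0: R0=0x74 R1=0x22 R2=0x35 R3=0xe2 R4=0xc1  N=0 Z=0
after  1: R0=0x74 R1=0x22 R2=0x6e R3=0xe2 R4=0xc1  N=0 Z=0
after  2: R0=0x74 R1=0x22 R2=0x6e R3=0xe2 R4=0xa3  N=1 Z=0
after  3: R0=0x74 R1=0x7e R2=0x6e R3=0xe2 R4=0xa3  N=0 Z=0
after  4: R0=0x74 R1=0x7e R2=0x17 R3=0xe2 R4=0xa3  N=0 Z=0
after  5: R0=0x74 R1=0x7e R2=0x17 R3=0xa2 R4=0xa3  N=1 Z=0
after  6: R0=0xd2 R1=0x7e R2=0x17 R3=0xa2 R4=0xa3  N=1 Z=0
after  7: R0=0xd2 R1=0x7e R2=0x17 R3=0x69 R4=0xa3  N=0 Z=0
-- IRQ taken; context saved, return-PC = 8 --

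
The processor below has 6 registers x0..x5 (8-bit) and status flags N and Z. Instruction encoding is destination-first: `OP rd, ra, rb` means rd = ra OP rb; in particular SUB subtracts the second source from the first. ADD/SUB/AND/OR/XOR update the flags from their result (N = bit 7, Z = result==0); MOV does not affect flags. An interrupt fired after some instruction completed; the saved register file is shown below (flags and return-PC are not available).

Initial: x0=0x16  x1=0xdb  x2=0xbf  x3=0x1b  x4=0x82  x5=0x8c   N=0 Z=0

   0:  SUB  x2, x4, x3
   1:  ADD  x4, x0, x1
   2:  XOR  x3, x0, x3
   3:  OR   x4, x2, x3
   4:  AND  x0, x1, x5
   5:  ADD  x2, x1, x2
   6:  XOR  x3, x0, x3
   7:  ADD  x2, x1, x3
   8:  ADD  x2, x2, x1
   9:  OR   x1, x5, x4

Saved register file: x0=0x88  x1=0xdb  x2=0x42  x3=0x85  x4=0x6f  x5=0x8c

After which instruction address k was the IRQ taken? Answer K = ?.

after  0: x0=0x16 x1=0xdb x2=0x67 x3=0x1b x4=0x82 x5=0x8c  N=0 Z=0
after  1: x0=0x16 x1=0xdb x2=0x67 x3=0x1b x4=0xf1 x5=0x8c  N=1 Z=0
after  2: x0=0x16 x1=0xdb x2=0x67 x3=0x0d x4=0xf1 x5=0x8c  N=0 Z=0
after  3: x0=0x16 x1=0xdb x2=0x67 x3=0x0d x4=0x6f x5=0x8c  N=0 Z=0
after  4: x0=0x88 x1=0xdb x2=0x67 x3=0x0d x4=0x6f x5=0x8c  N=1 Z=0
after  5: x0=0x88 x1=0xdb x2=0x42 x3=0x0d x4=0x6f x5=0x8c  N=0 Z=0
after  6: x0=0x88 x1=0xdb x2=0x42 x3=0x85 x4=0x6f x5=0x8c  N=1 Z=0
-- IRQ taken; context saved, return-PC = 7 --

K = 6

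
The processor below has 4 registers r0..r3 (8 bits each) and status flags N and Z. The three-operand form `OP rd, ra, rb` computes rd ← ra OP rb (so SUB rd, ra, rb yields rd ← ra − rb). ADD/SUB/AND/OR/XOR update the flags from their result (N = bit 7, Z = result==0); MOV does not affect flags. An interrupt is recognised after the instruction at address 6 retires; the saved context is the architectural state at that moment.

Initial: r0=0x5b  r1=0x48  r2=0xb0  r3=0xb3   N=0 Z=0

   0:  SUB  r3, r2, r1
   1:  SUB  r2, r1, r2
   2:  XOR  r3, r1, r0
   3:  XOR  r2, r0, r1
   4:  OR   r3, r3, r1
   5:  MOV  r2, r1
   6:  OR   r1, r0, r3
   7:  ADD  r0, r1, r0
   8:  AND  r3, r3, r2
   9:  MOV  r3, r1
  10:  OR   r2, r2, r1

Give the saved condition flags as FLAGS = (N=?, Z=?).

after  0: r0=0x5b r1=0x48 r2=0xb0 r3=0x68  N=0 Z=0
after  1: r0=0x5b r1=0x48 r2=0x98 r3=0x68  N=1 Z=0
after  2: r0=0x5b r1=0x48 r2=0x98 r3=0x13  N=0 Z=0
after  3: r0=0x5b r1=0x48 r2=0x13 r3=0x13  N=0 Z=0
after  4: r0=0x5b r1=0x48 r2=0x13 r3=0x5b  N=0 Z=0
after  5: r0=0x5b r1=0x48 r2=0x48 r3=0x5b  N=0 Z=0
after  6: r0=0x5b r1=0x5b r2=0x48 r3=0x5b  N=0 Z=0
-- IRQ taken; context saved, return-PC = 7 --

FLAGS = (N=0, Z=0)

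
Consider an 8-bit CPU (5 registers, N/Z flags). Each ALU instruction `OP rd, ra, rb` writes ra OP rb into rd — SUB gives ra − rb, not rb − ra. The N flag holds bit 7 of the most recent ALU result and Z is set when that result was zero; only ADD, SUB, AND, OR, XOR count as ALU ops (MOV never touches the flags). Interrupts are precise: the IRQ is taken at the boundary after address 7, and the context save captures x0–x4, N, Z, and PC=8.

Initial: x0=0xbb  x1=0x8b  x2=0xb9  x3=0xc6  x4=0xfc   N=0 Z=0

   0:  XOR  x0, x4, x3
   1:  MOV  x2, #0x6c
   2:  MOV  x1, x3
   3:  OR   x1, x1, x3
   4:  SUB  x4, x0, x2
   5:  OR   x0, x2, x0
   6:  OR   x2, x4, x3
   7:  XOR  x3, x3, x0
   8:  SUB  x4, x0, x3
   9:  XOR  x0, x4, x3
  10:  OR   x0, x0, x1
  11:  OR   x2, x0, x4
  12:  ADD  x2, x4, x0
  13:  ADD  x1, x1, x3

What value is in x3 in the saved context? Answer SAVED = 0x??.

SAVED = 0xb8

after  0: x0=0x3a x1=0x8b x2=0xb9 x3=0xc6 x4=0xfc  N=0 Z=0
after  1: x0=0x3a x1=0x8b x2=0x6c x3=0xc6 x4=0xfc  N=0 Z=0
after  2: x0=0x3a x1=0xc6 x2=0x6c x3=0xc6 x4=0xfc  N=0 Z=0
after  3: x0=0x3a x1=0xc6 x2=0x6c x3=0xc6 x4=0xfc  N=1 Z=0
after  4: x0=0x3a x1=0xc6 x2=0x6c x3=0xc6 x4=0xce  N=1 Z=0
after  5: x0=0x7e x1=0xc6 x2=0x6c x3=0xc6 x4=0xce  N=0 Z=0
after  6: x0=0x7e x1=0xc6 x2=0xce x3=0xc6 x4=0xce  N=1 Z=0
after  7: x0=0x7e x1=0xc6 x2=0xce x3=0xb8 x4=0xce  N=1 Z=0
-- IRQ taken; context saved, return-PC = 8 --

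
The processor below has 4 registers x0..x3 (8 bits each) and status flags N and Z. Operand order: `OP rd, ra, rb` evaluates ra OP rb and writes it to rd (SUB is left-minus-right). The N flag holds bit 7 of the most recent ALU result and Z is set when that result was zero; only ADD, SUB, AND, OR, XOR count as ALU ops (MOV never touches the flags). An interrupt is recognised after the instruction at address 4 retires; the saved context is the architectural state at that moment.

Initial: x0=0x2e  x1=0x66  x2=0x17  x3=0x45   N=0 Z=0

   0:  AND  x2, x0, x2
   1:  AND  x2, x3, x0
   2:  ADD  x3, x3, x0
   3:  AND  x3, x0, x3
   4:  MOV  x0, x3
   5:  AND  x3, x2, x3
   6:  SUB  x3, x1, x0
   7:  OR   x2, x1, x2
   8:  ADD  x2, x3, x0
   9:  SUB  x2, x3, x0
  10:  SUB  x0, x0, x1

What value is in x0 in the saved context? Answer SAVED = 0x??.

SAVED = 0x22

after  0: x0=0x2e x1=0x66 x2=0x06 x3=0x45  N=0 Z=0
after  1: x0=0x2e x1=0x66 x2=0x04 x3=0x45  N=0 Z=0
after  2: x0=0x2e x1=0x66 x2=0x04 x3=0x73  N=0 Z=0
after  3: x0=0x2e x1=0x66 x2=0x04 x3=0x22  N=0 Z=0
after  4: x0=0x22 x1=0x66 x2=0x04 x3=0x22  N=0 Z=0
-- IRQ taken; context saved, return-PC = 5 --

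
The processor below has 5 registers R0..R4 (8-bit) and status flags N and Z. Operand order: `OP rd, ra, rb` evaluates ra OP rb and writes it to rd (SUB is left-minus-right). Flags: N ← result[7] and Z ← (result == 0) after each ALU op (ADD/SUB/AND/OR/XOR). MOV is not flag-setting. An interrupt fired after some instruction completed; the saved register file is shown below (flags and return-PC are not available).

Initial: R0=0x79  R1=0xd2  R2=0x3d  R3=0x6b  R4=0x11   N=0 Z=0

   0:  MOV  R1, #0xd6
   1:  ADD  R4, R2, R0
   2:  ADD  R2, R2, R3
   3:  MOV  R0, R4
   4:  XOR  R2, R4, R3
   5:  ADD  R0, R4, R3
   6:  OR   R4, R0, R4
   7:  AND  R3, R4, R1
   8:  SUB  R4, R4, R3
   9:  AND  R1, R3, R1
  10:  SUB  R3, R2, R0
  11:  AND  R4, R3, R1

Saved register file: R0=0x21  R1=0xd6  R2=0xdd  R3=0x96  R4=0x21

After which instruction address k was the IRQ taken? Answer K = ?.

K = 8

after  0: R0=0x79 R1=0xd6 R2=0x3d R3=0x6b R4=0x11  N=0 Z=0
after  1: R0=0x79 R1=0xd6 R2=0x3d R3=0x6b R4=0xb6  N=1 Z=0
after  2: R0=0x79 R1=0xd6 R2=0xa8 R3=0x6b R4=0xb6  N=1 Z=0
after  3: R0=0xb6 R1=0xd6 R2=0xa8 R3=0x6b R4=0xb6  N=1 Z=0
after  4: R0=0xb6 R1=0xd6 R2=0xdd R3=0x6b R4=0xb6  N=1 Z=0
after  5: R0=0x21 R1=0xd6 R2=0xdd R3=0x6b R4=0xb6  N=0 Z=0
after  6: R0=0x21 R1=0xd6 R2=0xdd R3=0x6b R4=0xb7  N=1 Z=0
after  7: R0=0x21 R1=0xd6 R2=0xdd R3=0x96 R4=0xb7  N=1 Z=0
after  8: R0=0x21 R1=0xd6 R2=0xdd R3=0x96 R4=0x21  N=0 Z=0
-- IRQ taken; context saved, return-PC = 9 --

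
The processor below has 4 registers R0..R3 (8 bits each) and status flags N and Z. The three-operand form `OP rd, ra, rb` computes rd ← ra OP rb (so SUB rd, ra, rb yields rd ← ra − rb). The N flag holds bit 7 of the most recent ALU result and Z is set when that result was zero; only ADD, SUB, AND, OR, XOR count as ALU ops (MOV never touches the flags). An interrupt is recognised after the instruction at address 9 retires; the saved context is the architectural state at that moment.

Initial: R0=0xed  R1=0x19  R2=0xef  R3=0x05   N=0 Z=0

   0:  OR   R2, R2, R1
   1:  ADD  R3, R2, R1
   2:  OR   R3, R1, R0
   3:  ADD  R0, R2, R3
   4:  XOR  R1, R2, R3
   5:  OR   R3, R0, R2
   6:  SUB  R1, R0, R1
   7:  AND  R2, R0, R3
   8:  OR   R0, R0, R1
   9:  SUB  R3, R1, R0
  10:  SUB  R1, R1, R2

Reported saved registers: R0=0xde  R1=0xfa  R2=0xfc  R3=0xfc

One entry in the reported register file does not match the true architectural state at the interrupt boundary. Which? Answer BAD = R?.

BAD = R0

after  0: R0=0xed R1=0x19 R2=0xff R3=0x05  N=1 Z=0
after  1: R0=0xed R1=0x19 R2=0xff R3=0x18  N=0 Z=0
after  2: R0=0xed R1=0x19 R2=0xff R3=0xfd  N=1 Z=0
after  3: R0=0xfc R1=0x19 R2=0xff R3=0xfd  N=1 Z=0
after  4: R0=0xfc R1=0x02 R2=0xff R3=0xfd  N=0 Z=0
after  5: R0=0xfc R1=0x02 R2=0xff R3=0xff  N=1 Z=0
after  6: R0=0xfc R1=0xfa R2=0xff R3=0xff  N=1 Z=0
after  7: R0=0xfc R1=0xfa R2=0xfc R3=0xff  N=1 Z=0
after  8: R0=0xfe R1=0xfa R2=0xfc R3=0xff  N=1 Z=0
after  9: R0=0xfe R1=0xfa R2=0xfc R3=0xfc  N=1 Z=0
-- IRQ taken; context saved, return-PC = 10 --
mismatch: R0: reported 0xde vs actual 0xfe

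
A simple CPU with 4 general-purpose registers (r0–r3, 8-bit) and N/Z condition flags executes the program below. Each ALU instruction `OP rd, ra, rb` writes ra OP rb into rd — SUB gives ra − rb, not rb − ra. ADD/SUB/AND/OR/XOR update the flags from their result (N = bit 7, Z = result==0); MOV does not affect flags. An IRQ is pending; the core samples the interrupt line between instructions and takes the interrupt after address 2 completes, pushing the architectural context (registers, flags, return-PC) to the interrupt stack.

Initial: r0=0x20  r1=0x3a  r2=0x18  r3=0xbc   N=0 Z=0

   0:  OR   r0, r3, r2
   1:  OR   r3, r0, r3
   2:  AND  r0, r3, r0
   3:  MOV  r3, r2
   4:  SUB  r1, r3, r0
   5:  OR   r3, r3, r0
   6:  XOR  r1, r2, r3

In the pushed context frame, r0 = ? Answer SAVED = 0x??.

after  0: r0=0xbc r1=0x3a r2=0x18 r3=0xbc  N=1 Z=0
after  1: r0=0xbc r1=0x3a r2=0x18 r3=0xbc  N=1 Z=0
after  2: r0=0xbc r1=0x3a r2=0x18 r3=0xbc  N=1 Z=0
-- IRQ taken; context saved, return-PC = 3 --

SAVED = 0xbc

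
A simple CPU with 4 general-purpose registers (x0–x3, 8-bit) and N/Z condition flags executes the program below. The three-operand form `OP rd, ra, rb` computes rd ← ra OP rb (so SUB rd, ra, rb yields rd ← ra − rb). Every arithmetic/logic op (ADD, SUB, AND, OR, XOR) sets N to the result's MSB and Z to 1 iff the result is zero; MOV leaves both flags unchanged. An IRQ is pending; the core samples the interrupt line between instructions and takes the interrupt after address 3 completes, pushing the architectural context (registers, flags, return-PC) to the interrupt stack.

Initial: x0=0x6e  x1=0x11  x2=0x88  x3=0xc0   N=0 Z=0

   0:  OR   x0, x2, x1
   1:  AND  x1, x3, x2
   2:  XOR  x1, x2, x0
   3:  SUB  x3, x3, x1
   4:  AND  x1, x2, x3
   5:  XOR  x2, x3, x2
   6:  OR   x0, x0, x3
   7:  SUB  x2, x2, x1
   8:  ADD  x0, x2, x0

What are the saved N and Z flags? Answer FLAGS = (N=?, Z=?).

after  0: x0=0x99 x1=0x11 x2=0x88 x3=0xc0  N=1 Z=0
after  1: x0=0x99 x1=0x80 x2=0x88 x3=0xc0  N=1 Z=0
after  2: x0=0x99 x1=0x11 x2=0x88 x3=0xc0  N=0 Z=0
after  3: x0=0x99 x1=0x11 x2=0x88 x3=0xaf  N=1 Z=0
-- IRQ taken; context saved, return-PC = 4 --

FLAGS = (N=1, Z=0)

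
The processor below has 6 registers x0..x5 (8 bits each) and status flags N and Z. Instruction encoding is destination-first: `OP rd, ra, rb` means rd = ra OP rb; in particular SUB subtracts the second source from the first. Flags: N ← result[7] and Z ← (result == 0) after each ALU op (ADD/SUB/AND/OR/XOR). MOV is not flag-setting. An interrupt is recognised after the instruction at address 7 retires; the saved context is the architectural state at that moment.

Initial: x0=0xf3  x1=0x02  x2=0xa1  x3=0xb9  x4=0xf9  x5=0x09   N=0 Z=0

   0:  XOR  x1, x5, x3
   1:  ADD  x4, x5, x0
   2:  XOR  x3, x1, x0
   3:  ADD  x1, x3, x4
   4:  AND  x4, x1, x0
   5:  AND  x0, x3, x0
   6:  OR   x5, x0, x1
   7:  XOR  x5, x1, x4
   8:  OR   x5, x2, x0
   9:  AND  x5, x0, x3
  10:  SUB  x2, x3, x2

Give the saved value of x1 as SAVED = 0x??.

after  0: x0=0xf3 x1=0xb0 x2=0xa1 x3=0xb9 x4=0xf9 x5=0x09  N=1 Z=0
after  1: x0=0xf3 x1=0xb0 x2=0xa1 x3=0xb9 x4=0xfc x5=0x09  N=1 Z=0
after  2: x0=0xf3 x1=0xb0 x2=0xa1 x3=0x43 x4=0xfc x5=0x09  N=0 Z=0
after  3: x0=0xf3 x1=0x3f x2=0xa1 x3=0x43 x4=0xfc x5=0x09  N=0 Z=0
after  4: x0=0xf3 x1=0x3f x2=0xa1 x3=0x43 x4=0x33 x5=0x09  N=0 Z=0
after  5: x0=0x43 x1=0x3f x2=0xa1 x3=0x43 x4=0x33 x5=0x09  N=0 Z=0
after  6: x0=0x43 x1=0x3f x2=0xa1 x3=0x43 x4=0x33 x5=0x7f  N=0 Z=0
after  7: x0=0x43 x1=0x3f x2=0xa1 x3=0x43 x4=0x33 x5=0x0c  N=0 Z=0
-- IRQ taken; context saved, return-PC = 8 --

SAVED = 0x3f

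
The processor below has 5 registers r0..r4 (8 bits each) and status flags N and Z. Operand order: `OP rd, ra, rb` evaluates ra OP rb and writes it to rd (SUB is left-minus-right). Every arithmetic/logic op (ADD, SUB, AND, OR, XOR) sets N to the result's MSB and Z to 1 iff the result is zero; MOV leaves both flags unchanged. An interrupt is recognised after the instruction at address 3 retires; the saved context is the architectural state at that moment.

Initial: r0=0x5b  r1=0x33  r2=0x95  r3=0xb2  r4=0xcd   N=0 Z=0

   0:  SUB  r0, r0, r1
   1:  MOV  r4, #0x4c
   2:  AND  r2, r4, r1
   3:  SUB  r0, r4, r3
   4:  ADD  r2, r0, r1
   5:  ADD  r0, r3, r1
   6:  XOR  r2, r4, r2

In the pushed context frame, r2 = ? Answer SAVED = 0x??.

after  0: r0=0x28 r1=0x33 r2=0x95 r3=0xb2 r4=0xcd  N=0 Z=0
after  1: r0=0x28 r1=0x33 r2=0x95 r3=0xb2 r4=0x4c  N=0 Z=0
after  2: r0=0x28 r1=0x33 r2=0x00 r3=0xb2 r4=0x4c  N=0 Z=1
after  3: r0=0x9a r1=0x33 r2=0x00 r3=0xb2 r4=0x4c  N=1 Z=0
-- IRQ taken; context saved, return-PC = 4 --

SAVED = 0x00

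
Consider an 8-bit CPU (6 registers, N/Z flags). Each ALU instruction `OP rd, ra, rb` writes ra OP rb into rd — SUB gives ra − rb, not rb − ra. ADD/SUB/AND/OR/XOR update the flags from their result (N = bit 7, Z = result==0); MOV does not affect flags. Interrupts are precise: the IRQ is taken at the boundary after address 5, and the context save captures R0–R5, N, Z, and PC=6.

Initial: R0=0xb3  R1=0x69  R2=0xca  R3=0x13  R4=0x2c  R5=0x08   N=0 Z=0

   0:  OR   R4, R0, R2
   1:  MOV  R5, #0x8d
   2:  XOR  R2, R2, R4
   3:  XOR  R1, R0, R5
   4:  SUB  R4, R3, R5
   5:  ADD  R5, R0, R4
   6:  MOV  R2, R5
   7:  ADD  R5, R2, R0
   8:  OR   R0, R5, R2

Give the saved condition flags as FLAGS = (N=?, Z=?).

after  0: R0=0xb3 R1=0x69 R2=0xca R3=0x13 R4=0xfb R5=0x08  N=1 Z=0
after  1: R0=0xb3 R1=0x69 R2=0xca R3=0x13 R4=0xfb R5=0x8d  N=1 Z=0
after  2: R0=0xb3 R1=0x69 R2=0x31 R3=0x13 R4=0xfb R5=0x8d  N=0 Z=0
after  3: R0=0xb3 R1=0x3e R2=0x31 R3=0x13 R4=0xfb R5=0x8d  N=0 Z=0
after  4: R0=0xb3 R1=0x3e R2=0x31 R3=0x13 R4=0x86 R5=0x8d  N=1 Z=0
after  5: R0=0xb3 R1=0x3e R2=0x31 R3=0x13 R4=0x86 R5=0x39  N=0 Z=0
-- IRQ taken; context saved, return-PC = 6 --

FLAGS = (N=0, Z=0)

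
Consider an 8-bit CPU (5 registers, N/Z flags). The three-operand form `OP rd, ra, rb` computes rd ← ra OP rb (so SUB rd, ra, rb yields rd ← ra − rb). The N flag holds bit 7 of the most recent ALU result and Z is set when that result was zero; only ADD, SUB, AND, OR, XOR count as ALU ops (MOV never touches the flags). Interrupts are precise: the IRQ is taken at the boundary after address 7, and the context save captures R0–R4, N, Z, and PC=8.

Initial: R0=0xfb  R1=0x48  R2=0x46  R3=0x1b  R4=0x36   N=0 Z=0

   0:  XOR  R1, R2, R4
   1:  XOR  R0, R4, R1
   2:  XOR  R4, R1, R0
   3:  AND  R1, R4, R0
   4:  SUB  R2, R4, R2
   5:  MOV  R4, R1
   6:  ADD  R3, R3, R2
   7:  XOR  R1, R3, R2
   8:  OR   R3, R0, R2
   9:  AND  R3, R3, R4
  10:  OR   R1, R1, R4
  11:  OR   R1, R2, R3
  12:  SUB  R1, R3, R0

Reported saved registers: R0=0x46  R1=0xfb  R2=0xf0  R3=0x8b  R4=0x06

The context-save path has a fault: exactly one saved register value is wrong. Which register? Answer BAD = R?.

after  0: R0=0xfb R1=0x70 R2=0x46 R3=0x1b R4=0x36  N=0 Z=0
after  1: R0=0x46 R1=0x70 R2=0x46 R3=0x1b R4=0x36  N=0 Z=0
after  2: R0=0x46 R1=0x70 R2=0x46 R3=0x1b R4=0x36  N=0 Z=0
after  3: R0=0x46 R1=0x06 R2=0x46 R3=0x1b R4=0x36  N=0 Z=0
after  4: R0=0x46 R1=0x06 R2=0xf0 R3=0x1b R4=0x36  N=1 Z=0
after  5: R0=0x46 R1=0x06 R2=0xf0 R3=0x1b R4=0x06  N=1 Z=0
after  6: R0=0x46 R1=0x06 R2=0xf0 R3=0x0b R4=0x06  N=0 Z=0
after  7: R0=0x46 R1=0xfb R2=0xf0 R3=0x0b R4=0x06  N=1 Z=0
-- IRQ taken; context saved, return-PC = 8 --
mismatch: R3: reported 0x8b vs actual 0x0b

BAD = R3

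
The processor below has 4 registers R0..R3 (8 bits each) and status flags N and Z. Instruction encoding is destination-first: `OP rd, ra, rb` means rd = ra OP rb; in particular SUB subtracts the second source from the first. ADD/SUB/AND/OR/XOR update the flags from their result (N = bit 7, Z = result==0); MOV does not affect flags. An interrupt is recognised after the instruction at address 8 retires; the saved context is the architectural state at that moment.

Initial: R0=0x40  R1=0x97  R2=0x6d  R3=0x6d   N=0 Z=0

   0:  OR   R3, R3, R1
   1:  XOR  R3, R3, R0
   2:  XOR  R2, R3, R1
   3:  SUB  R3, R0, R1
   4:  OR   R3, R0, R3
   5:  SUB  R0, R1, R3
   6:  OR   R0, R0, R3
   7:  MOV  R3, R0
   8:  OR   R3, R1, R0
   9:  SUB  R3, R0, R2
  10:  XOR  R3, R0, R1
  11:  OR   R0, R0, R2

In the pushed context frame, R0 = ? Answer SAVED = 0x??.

after  0: R0=0x40 R1=0x97 R2=0x6d R3=0xff  N=1 Z=0
after  1: R0=0x40 R1=0x97 R2=0x6d R3=0xbf  N=1 Z=0
after  2: R0=0x40 R1=0x97 R2=0x28 R3=0xbf  N=0 Z=0
after  3: R0=0x40 R1=0x97 R2=0x28 R3=0xa9  N=1 Z=0
after  4: R0=0x40 R1=0x97 R2=0x28 R3=0xe9  N=1 Z=0
after  5: R0=0xae R1=0x97 R2=0x28 R3=0xe9  N=1 Z=0
after  6: R0=0xef R1=0x97 R2=0x28 R3=0xe9  N=1 Z=0
after  7: R0=0xef R1=0x97 R2=0x28 R3=0xef  N=1 Z=0
after  8: R0=0xef R1=0x97 R2=0x28 R3=0xff  N=1 Z=0
-- IRQ taken; context saved, return-PC = 9 --

SAVED = 0xef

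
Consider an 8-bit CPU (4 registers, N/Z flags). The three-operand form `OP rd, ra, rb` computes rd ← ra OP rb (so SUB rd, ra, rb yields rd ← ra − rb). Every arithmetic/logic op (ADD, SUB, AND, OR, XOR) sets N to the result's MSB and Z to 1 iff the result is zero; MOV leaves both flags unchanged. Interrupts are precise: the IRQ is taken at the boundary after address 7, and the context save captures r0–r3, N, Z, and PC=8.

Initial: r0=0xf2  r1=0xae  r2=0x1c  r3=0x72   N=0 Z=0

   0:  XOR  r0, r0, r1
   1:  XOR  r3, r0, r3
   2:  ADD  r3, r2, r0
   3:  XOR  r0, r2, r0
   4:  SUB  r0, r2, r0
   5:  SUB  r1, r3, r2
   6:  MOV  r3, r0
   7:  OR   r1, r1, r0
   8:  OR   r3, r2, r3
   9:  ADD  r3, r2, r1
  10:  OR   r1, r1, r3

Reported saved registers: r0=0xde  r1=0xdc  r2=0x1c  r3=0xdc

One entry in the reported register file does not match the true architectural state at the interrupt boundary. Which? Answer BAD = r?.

BAD = r0

after  0: r0=0x5c r1=0xae r2=0x1c r3=0x72  N=0 Z=0
after  1: r0=0x5c r1=0xae r2=0x1c r3=0x2e  N=0 Z=0
after  2: r0=0x5c r1=0xae r2=0x1c r3=0x78  N=0 Z=0
after  3: r0=0x40 r1=0xae r2=0x1c r3=0x78  N=0 Z=0
after  4: r0=0xdc r1=0xae r2=0x1c r3=0x78  N=1 Z=0
after  5: r0=0xdc r1=0x5c r2=0x1c r3=0x78  N=0 Z=0
after  6: r0=0xdc r1=0x5c r2=0x1c r3=0xdc  N=0 Z=0
after  7: r0=0xdc r1=0xdc r2=0x1c r3=0xdc  N=1 Z=0
-- IRQ taken; context saved, return-PC = 8 --
mismatch: r0: reported 0xde vs actual 0xdc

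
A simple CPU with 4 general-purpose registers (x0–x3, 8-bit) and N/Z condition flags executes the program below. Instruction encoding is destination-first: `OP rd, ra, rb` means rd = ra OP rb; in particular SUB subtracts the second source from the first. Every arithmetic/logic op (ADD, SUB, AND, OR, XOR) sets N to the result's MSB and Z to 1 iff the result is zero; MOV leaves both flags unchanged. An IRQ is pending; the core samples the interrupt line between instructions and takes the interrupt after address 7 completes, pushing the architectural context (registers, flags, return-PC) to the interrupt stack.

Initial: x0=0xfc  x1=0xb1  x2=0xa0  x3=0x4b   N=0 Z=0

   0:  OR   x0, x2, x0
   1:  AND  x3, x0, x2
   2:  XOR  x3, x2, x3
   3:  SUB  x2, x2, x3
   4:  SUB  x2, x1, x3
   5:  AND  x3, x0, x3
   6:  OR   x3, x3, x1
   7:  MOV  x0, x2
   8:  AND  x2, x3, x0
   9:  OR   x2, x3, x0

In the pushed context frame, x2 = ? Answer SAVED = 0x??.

after  0: x0=0xfc x1=0xb1 x2=0xa0 x3=0x4b  N=1 Z=0
after  1: x0=0xfc x1=0xb1 x2=0xa0 x3=0xa0  N=1 Z=0
after  2: x0=0xfc x1=0xb1 x2=0xa0 x3=0x00  N=0 Z=1
after  3: x0=0xfc x1=0xb1 x2=0xa0 x3=0x00  N=1 Z=0
after  4: x0=0xfc x1=0xb1 x2=0xb1 x3=0x00  N=1 Z=0
after  5: x0=0xfc x1=0xb1 x2=0xb1 x3=0x00  N=0 Z=1
after  6: x0=0xfc x1=0xb1 x2=0xb1 x3=0xb1  N=1 Z=0
after  7: x0=0xb1 x1=0xb1 x2=0xb1 x3=0xb1  N=1 Z=0
-- IRQ taken; context saved, return-PC = 8 --

SAVED = 0xb1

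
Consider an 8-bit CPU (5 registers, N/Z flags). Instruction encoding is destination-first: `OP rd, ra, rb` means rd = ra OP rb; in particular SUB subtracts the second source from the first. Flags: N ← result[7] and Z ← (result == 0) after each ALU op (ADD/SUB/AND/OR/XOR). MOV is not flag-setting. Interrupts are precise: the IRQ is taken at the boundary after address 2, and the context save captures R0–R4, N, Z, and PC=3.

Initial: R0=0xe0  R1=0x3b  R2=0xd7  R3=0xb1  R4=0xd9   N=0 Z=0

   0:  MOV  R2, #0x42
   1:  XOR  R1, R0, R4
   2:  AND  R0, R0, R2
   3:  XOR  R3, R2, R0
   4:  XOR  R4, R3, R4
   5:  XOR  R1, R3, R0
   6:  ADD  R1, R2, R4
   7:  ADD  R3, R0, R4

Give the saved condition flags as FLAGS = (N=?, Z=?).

FLAGS = (N=0, Z=0)

after  0: R0=0xe0 R1=0x3b R2=0x42 R3=0xb1 R4=0xd9  N=0 Z=0
after  1: R0=0xe0 R1=0x39 R2=0x42 R3=0xb1 R4=0xd9  N=0 Z=0
after  2: R0=0x40 R1=0x39 R2=0x42 R3=0xb1 R4=0xd9  N=0 Z=0
-- IRQ taken; context saved, return-PC = 3 --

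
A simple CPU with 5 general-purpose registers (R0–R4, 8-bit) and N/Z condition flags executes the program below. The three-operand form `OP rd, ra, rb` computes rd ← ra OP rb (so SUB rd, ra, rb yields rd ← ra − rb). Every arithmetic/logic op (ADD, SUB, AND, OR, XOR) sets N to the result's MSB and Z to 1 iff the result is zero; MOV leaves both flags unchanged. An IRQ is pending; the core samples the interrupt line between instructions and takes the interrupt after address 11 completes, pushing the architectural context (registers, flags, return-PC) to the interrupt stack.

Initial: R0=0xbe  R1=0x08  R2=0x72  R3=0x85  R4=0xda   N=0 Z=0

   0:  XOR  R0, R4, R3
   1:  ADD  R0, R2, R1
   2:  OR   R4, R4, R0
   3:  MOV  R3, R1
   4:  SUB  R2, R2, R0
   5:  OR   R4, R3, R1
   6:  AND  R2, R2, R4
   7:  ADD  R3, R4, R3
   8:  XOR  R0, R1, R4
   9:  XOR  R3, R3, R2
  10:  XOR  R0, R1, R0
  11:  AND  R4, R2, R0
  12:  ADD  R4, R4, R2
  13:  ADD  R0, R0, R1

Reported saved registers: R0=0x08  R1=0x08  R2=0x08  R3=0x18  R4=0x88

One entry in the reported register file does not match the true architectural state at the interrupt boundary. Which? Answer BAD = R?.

after  0: R0=0x5f R1=0x08 R2=0x72 R3=0x85 R4=0xda  N=0 Z=0
after  1: R0=0x7a R1=0x08 R2=0x72 R3=0x85 R4=0xda  N=0 Z=0
after  2: R0=0x7a R1=0x08 R2=0x72 R3=0x85 R4=0xfa  N=1 Z=0
after  3: R0=0x7a R1=0x08 R2=0x72 R3=0x08 R4=0xfa  N=1 Z=0
after  4: R0=0x7a R1=0x08 R2=0xf8 R3=0x08 R4=0xfa  N=1 Z=0
after  5: R0=0x7a R1=0x08 R2=0xf8 R3=0x08 R4=0x08  N=0 Z=0
after  6: R0=0x7a R1=0x08 R2=0x08 R3=0x08 R4=0x08  N=0 Z=0
after  7: R0=0x7a R1=0x08 R2=0x08 R3=0x10 R4=0x08  N=0 Z=0
after  8: R0=0x00 R1=0x08 R2=0x08 R3=0x10 R4=0x08  N=0 Z=1
after  9: R0=0x00 R1=0x08 R2=0x08 R3=0x18 R4=0x08  N=0 Z=0
after 10: R0=0x08 R1=0x08 R2=0x08 R3=0x18 R4=0x08  N=0 Z=0
after 11: R0=0x08 R1=0x08 R2=0x08 R3=0x18 R4=0x08  N=0 Z=0
-- IRQ taken; context saved, return-PC = 12 --
mismatch: R4: reported 0x88 vs actual 0x08

BAD = R4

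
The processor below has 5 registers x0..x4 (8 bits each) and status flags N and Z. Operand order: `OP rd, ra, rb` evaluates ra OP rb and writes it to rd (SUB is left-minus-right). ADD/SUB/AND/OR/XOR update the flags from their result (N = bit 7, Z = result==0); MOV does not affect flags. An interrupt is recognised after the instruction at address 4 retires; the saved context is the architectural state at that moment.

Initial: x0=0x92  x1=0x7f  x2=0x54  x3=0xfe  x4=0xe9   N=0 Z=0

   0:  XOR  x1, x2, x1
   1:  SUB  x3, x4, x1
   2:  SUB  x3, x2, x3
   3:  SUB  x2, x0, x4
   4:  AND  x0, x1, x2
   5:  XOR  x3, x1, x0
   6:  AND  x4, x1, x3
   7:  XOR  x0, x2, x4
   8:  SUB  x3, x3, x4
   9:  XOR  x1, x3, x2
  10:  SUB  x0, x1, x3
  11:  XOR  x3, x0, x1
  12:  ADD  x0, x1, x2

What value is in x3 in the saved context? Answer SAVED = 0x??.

after  0: x0=0x92 x1=0x2b x2=0x54 x3=0xfe x4=0xe9  N=0 Z=0
after  1: x0=0x92 x1=0x2b x2=0x54 x3=0xbe x4=0xe9  N=1 Z=0
after  2: x0=0x92 x1=0x2b x2=0x54 x3=0x96 x4=0xe9  N=1 Z=0
after  3: x0=0x92 x1=0x2b x2=0xa9 x3=0x96 x4=0xe9  N=1 Z=0
after  4: x0=0x29 x1=0x2b x2=0xa9 x3=0x96 x4=0xe9  N=0 Z=0
-- IRQ taken; context saved, return-PC = 5 --

SAVED = 0x96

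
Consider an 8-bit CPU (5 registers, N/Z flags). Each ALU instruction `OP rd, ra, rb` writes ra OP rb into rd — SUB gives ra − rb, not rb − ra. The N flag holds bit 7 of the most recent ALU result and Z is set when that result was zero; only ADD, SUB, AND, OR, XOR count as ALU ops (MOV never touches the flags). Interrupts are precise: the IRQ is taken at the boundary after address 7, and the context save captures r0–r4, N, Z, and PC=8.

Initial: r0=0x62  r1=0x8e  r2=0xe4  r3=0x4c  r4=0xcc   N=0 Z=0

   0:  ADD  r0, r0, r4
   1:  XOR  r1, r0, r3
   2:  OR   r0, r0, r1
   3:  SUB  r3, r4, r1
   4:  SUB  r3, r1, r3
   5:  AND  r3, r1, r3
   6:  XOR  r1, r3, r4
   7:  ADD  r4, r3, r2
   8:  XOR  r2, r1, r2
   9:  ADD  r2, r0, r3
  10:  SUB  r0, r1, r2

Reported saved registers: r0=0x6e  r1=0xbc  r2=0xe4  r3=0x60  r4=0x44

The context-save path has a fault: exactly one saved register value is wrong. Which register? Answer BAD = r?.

after  0: r0=0x2e r1=0x8e r2=0xe4 r3=0x4c r4=0xcc  N=0 Z=0
after  1: r0=0x2e r1=0x62 r2=0xe4 r3=0x4c r4=0xcc  N=0 Z=0
after  2: r0=0x6e r1=0x62 r2=0xe4 r3=0x4c r4=0xcc  N=0 Z=0
after  3: r0=0x6e r1=0x62 r2=0xe4 r3=0x6a r4=0xcc  N=0 Z=0
after  4: r0=0x6e r1=0x62 r2=0xe4 r3=0xf8 r4=0xcc  N=1 Z=0
after  5: r0=0x6e r1=0x62 r2=0xe4 r3=0x60 r4=0xcc  N=0 Z=0
after  6: r0=0x6e r1=0xac r2=0xe4 r3=0x60 r4=0xcc  N=1 Z=0
after  7: r0=0x6e r1=0xac r2=0xe4 r3=0x60 r4=0x44  N=0 Z=0
-- IRQ taken; context saved, return-PC = 8 --
mismatch: r1: reported 0xbc vs actual 0xac

BAD = r1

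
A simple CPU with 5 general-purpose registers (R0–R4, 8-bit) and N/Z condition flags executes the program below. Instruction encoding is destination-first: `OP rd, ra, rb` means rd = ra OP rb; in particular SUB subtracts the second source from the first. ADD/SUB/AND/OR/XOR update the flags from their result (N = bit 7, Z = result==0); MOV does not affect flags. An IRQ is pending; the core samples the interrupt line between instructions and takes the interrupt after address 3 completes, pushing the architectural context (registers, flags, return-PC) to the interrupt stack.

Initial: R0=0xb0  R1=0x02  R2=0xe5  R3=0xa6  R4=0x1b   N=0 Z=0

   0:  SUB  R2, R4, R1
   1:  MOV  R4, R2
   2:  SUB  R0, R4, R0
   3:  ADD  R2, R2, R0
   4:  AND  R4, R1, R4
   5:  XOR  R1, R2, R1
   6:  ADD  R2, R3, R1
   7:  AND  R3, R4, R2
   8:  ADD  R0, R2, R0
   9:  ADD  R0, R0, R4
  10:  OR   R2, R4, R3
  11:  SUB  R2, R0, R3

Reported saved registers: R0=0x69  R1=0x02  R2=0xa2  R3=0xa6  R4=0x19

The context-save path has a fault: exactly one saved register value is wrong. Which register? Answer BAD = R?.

after  0: R0=0xb0 R1=0x02 R2=0x19 R3=0xa6 R4=0x1b  N=0 Z=0
after  1: R0=0xb0 R1=0x02 R2=0x19 R3=0xa6 R4=0x19  N=0 Z=0
after  2: R0=0x69 R1=0x02 R2=0x19 R3=0xa6 R4=0x19  N=0 Z=0
after  3: R0=0x69 R1=0x02 R2=0x82 R3=0xa6 R4=0x19  N=1 Z=0
-- IRQ taken; context saved, return-PC = 4 --
mismatch: R2: reported 0xa2 vs actual 0x82

BAD = R2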